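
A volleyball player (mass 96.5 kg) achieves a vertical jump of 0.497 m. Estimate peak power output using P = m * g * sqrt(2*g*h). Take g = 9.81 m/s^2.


2 * g * h = 2 * 9.81 * 0.497 = 9.75114
sqrt(9.75114) = 3.122682 m/s
P = 96.5 * 9.81 * 3.122682 = 2956.13 W

2956.13 W


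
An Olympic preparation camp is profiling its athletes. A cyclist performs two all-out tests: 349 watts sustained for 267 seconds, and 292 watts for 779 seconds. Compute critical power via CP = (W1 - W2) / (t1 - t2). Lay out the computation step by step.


W1 = P1 * t1 = 349 * 267 = 93183 J
W2 = P2 * t2 = 292 * 779 = 227468 J
CP = (93183 - 227468) / (267 - 779)
= 262.28 W

262.28 W


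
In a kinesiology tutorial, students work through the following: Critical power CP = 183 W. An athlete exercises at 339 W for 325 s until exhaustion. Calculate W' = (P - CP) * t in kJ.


P - CP = 339 - 183 = 156 W
W' = 156 * 325 = 50700 J
= 50700 / 1000 = 50.7 kJ

50.7 kJ


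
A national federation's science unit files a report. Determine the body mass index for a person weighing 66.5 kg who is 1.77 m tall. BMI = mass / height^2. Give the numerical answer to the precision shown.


BMI = mass / height^2
= 66.5 / 1.77^2
= 66.5 / 3.1329
= 21.23 kg/m^2

21.23 kg/m^2


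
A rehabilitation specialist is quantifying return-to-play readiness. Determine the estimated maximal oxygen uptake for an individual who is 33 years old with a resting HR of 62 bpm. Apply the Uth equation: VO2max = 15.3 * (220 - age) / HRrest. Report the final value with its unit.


HRmax = 220 - 33 = 187
VO2max = 15.3 * (187 / 62)
= 15.3 * 3.0161
= 46.15 mL/kg/min

46.15 mL/kg/min


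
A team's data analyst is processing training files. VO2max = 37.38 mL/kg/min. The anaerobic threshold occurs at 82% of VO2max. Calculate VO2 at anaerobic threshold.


AT fraction = 82 / 100 = 0.82
AT VO2 = 37.38 * 0.82
= 30.65 mL/kg/min

30.65 mL/kg/min


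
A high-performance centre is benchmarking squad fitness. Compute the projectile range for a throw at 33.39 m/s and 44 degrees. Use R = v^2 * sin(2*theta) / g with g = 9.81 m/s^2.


Two times the angle = 88 degrees
sin(88) = 0.999391
R = 1114.8921 * 0.999391 / 9.81 = 113.579 m

113.579 m


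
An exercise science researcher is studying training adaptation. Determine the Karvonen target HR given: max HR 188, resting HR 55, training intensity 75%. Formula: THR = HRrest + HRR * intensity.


HRR = HRmax - HRrest = 188 - 55 = 133
THR = 55 + 133 * 0.75
= 154.75 bpm

154.75 bpm


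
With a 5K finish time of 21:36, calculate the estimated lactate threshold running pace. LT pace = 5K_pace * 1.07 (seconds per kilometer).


Race duration = 1296 s for 5 km
Average pace = 1296 / 5 = 259.2 s/km
LT pace = 259.2 * 1.07
= 277.34 s/km

277.34 s/km


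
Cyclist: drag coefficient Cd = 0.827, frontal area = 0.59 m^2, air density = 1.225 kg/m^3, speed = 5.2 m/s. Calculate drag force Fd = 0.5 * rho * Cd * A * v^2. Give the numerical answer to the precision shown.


v^2 = 5.2^2 = 27.04
Fd = 0.5 * 1.225 * 0.827 * 0.59 * 27.04
= 8.081 N

8.081 N


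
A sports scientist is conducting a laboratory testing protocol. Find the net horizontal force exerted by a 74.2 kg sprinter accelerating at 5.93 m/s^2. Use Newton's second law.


Newton's second law: F = m * a
F = 74.2 * 5.93 = 440.01 N

440.01 N


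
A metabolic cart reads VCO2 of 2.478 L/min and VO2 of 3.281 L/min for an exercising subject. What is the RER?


RER = VCO2 / VO2 = 2.478 / 3.281 = 0.7553

0.7553


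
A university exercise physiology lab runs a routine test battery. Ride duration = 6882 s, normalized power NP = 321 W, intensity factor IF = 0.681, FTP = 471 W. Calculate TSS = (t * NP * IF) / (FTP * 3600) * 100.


Numerator = 6882 * 321 * 0.681 = 1504412.082
Denominator = 471 * 3600 = 1695600
TSS = 1504412.082 / 1695600 * 100
= 88.72

88.72 TSS


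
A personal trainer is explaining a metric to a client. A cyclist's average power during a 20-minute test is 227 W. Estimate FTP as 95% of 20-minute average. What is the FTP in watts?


FTP = 20-min power * 0.95
= 227 * 0.95
= 215.65 W

215.65 W


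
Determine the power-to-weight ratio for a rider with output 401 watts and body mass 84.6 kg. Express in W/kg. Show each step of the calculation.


P/W = 401 / 84.6 = 4.74 W/kg

4.74 W/kg


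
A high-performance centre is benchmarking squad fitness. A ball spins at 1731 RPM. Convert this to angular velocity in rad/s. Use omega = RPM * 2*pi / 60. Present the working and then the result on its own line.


omega = 1731 * 2 * pi / 60
= 1731 * 6.28318531 / 60
= 10876.194 / 60
= 181.27 rad/s

181.27 rad/s


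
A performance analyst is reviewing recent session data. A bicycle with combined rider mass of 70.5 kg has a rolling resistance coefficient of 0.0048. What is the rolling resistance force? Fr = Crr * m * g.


Fr = 0.0048 * 70.5 * 9.81
= 0.3384 * 9.81
= 3.32 N

3.32 N


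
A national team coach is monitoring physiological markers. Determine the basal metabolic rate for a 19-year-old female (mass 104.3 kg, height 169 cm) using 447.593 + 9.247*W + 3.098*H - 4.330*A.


BMR = 447.593 + 9.247*104.3 + 3.098*169 - 4.330*19
= 1853.35 kcal/day

1853.35 kcal/day


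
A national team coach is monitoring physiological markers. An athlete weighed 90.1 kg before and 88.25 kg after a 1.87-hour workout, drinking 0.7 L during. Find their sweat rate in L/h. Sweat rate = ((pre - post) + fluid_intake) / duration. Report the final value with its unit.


Body mass change = 1.85 kg
Total sweat loss = 1.85 + 0.7 = 2.55 L
Rate = 2.55 / 1.87 = 1.364 L/h

1.364 L/h


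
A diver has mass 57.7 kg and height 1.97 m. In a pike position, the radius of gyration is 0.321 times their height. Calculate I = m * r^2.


r = 0.321 * 1.97 = 0.63237 m
I = m * r^2 = 57.7 * 0.399892 = 23.074 kg*m^2

23.074 kg*m^2


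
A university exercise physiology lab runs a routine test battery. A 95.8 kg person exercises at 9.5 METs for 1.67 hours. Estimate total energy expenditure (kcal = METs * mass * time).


Energy = METs * mass(kg) * time(h)
= 9.5 * 95.8 * 1.67
= 1519.87 kcal

1519.87 kcal


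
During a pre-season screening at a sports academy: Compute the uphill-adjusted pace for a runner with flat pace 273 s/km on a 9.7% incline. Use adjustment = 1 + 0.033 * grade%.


Adjustment factor = 1 + 0.033 * 9.7 = 1.3201
Grade-adjusted pace = 273 * 1.3201 = 360.39 s/km

360.39 s/km


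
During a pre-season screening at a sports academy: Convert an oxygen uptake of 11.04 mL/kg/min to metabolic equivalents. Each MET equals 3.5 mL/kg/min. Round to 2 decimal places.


One MET = 3.5 mL/kg/min
Number of METs = 11.04 / 3.5
= 3.15 METs

3.15 METs


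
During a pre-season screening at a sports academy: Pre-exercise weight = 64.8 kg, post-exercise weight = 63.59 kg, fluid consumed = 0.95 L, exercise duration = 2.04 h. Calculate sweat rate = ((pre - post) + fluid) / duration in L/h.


Weight loss = 64.8 - 63.59 = 1.21 kg (approx L)
Total sweat = 1.21 + 0.95 = 2.16 L
Sweat rate = 2.16 / 2.04 = 1.059 L/h

1.059 L/h


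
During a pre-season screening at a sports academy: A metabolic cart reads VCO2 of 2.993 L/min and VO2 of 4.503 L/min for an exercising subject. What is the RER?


RER = VCO2 / VO2 = 2.993 / 4.503 = 0.6647

0.6647


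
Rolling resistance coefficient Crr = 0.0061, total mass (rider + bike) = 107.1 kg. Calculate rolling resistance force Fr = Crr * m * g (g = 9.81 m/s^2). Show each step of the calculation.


Fr = Crr * m * g
= 0.0061 * 107.1 * 9.81
= 6.409 N

6.409 N


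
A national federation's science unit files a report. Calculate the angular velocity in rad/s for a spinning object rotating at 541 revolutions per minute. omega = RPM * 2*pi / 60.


omega = RPM * 2*pi / 60
= 541 * 6.28318531 / 60
= 56.653 rad/s

56.653 rad/s


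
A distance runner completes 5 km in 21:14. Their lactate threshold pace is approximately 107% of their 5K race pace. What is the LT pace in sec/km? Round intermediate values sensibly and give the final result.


Convert to seconds: 21 min 14 s = 1274 s
Pace per km = 1274 / 5 = 254.8 s/km
LT pace = 254.8 * 1.07 = 272.64 s/km

272.64 s/km


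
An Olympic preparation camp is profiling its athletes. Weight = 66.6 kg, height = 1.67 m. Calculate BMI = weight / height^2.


height^2 = 1.67^2 = 2.7889
BMI = 66.6 / 2.7889 = 23.88 kg/m^2

23.88 kg/m^2


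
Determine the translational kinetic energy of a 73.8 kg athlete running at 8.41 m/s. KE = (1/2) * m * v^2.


KE = 0.5 * m * v^2
= 0.5 * 73.8 * 8.41^2
= 0.5 * 73.8 * 70.7281
= 2609.87 J

2609.87 J


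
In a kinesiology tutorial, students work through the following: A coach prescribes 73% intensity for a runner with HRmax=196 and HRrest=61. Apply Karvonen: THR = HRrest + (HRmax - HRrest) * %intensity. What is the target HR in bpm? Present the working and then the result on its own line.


Heart rate reserve = 196 - 61 = 135
Intensity fraction = 73 / 100 = 0.73
THR = 61 + 135 * 0.73 = 159.55 bpm

159.55 bpm


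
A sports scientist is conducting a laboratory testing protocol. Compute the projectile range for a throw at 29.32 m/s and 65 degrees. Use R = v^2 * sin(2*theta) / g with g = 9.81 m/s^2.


Two times the angle = 130 degrees
sin(130) = 0.766044
R = 859.6624 * 0.766044 / 9.81 = 67.129 m

67.129 m


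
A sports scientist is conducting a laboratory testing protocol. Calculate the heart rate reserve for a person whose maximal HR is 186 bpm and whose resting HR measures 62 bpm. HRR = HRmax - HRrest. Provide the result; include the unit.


HRmax = 186 bpm
HRrest = 62 bpm
HRR = 186 - 62 = 124 bpm

124 bpm


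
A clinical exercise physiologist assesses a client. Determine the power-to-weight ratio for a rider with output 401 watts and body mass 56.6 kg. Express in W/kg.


P/W = 401 / 56.6 = 7.085 W/kg

7.085 W/kg


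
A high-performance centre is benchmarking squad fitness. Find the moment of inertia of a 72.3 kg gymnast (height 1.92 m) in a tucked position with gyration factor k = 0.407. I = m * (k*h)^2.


Radius of gyration = 0.407 * 1.92 = 0.78144 m
I = 72.3 * 0.78144^2
= 72.3 * 0.610648
= 44.15 kg*m^2

44.15 kg*m^2


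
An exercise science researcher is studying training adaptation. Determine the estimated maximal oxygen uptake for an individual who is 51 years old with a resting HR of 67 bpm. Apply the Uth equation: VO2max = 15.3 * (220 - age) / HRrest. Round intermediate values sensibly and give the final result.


HRmax = 220 - 51 = 169
VO2max = 15.3 * (169 / 67)
= 15.3 * 2.5224
= 38.59 mL/kg/min

38.59 mL/kg/min


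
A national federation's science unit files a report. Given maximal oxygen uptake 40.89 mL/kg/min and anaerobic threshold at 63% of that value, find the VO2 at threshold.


Percentage as decimal = 0.63
VO2 at AT = 40.89 * 0.63 = 25.76 mL/kg/min

25.76 mL/kg/min


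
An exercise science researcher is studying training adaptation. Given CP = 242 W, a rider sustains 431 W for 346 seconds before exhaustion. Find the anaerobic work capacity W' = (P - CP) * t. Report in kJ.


Excess power = 431 - 242 = 189 W
Work above CP = 189 * 346 = 65394 J
W' = 65.394 kJ

65.394 kJ


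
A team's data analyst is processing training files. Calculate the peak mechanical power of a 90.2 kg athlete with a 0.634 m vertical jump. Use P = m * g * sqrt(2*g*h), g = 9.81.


First, sqrt(2gh) = sqrt(2 * 9.81 * 0.634)
= sqrt(12.43908) = 3.526908 m/s
Power = 90.2 * 9.81 * 3.526908 = 3120.83 W

3120.83 W


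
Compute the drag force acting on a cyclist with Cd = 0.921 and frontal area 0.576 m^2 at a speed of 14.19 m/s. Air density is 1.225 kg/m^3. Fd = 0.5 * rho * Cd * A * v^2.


Step 1: v^2 = 201.3561
Step 2: Fd = 0.5 * 1.225 * 0.921 * 0.576 * 201.3561
= 65.426 N

65.426 N


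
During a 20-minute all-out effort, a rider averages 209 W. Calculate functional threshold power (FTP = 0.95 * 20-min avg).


FTP = 0.95 * 209
= 198.55 W

198.55 W


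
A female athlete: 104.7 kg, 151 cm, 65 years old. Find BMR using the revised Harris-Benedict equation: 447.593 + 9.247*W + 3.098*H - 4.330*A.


Intercept = 447.593
Weight contribution = 9.247 * 104.7 = 968.1609
Height contribution = 3.098 * 151 = 467.798
Age contribution = 4.33 * 65 = 281.45
BMR = 447.593 + 968.1609 + 467.798 - 281.45
= 1602.1 kcal/day

1602.1 kcal/day


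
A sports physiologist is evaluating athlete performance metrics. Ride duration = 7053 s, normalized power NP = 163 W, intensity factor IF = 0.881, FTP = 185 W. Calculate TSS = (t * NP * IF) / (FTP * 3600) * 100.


Numerator = 7053 * 163 * 0.881 = 1012831.959
Denominator = 185 * 3600 = 666000
TSS = 1012831.959 / 666000 * 100
= 152.08

152.08 TSS


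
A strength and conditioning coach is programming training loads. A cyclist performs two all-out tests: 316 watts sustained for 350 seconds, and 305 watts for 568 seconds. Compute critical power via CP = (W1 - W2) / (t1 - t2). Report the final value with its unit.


W1 = P1 * t1 = 316 * 350 = 110600 J
W2 = P2 * t2 = 305 * 568 = 173240 J
CP = (110600 - 173240) / (350 - 568)
= 287.34 W

287.34 W


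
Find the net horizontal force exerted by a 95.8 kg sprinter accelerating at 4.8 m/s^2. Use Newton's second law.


Newton's second law: F = m * a
F = 95.8 * 4.8 = 459.84 N

459.84 N


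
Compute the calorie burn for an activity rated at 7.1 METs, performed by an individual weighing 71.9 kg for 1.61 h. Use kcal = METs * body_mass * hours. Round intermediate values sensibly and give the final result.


Product of METs and mass = 7.1 * 71.9 = 510.49
Total kcal = 510.49 * 1.61 = 821.89 kcal

821.89 kcal


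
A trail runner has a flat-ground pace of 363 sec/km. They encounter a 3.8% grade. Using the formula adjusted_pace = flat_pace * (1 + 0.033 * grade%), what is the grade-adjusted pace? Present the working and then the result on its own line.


Grade factor = 1 + 0.033 * 3.8 = 1.1254
Adjusted = 363 * 1.1254 = 408.52 sec/km

408.52 s/km


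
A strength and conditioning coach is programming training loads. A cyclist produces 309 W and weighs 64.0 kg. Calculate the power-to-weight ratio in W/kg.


P/W = power / mass
= 309 / 64.0
= 4.828 W/kg

4.828 W/kg


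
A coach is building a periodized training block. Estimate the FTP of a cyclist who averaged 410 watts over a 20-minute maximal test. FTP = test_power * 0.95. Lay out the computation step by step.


FTP = 410 * 0.95 = 389.5 W

389.5 W


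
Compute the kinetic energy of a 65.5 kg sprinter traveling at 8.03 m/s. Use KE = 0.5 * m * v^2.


Velocity squared = 64.4809
KE = 0.5 * 65.5 * 64.4809 = 2111.75 J

2111.75 J


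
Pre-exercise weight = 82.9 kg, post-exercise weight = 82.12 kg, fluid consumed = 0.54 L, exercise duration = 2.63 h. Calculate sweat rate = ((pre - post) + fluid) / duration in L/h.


Weight loss = 82.9 - 82.12 = 0.78 kg (approx L)
Total sweat = 0.78 + 0.54 = 1.32 L
Sweat rate = 1.32 / 2.63 = 0.502 L/h

0.502 L/h


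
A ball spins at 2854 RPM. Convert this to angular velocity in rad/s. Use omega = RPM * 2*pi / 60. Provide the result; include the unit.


omega = 2854 * 2 * pi / 60
= 2854 * 6.28318531 / 60
= 17932.211 / 60
= 298.87 rad/s

298.87 rad/s


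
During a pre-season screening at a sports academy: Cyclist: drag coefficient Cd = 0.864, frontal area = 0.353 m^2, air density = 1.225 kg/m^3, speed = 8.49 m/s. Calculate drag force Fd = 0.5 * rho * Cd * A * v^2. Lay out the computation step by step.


v^2 = 8.49^2 = 72.0801
Fd = 0.5 * 1.225 * 0.864 * 0.353 * 72.0801
= 13.465 N

13.465 N


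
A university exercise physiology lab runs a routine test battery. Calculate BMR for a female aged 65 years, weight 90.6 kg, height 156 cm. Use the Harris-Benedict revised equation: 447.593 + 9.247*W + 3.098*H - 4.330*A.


Substituting values:
W term = 9.247 * 90.6 = 837.7782
H term = 3.098 * 156 = 483.288
A term = 4.330 * 65 = 281.45
BMR = 1487.21 kcal/day

1487.21 kcal/day


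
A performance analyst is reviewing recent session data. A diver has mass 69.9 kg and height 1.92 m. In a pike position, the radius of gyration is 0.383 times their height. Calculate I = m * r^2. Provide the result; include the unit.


r = 0.383 * 1.92 = 0.73536 m
I = m * r^2 = 69.9 * 0.540754 = 37.799 kg*m^2

37.799 kg*m^2


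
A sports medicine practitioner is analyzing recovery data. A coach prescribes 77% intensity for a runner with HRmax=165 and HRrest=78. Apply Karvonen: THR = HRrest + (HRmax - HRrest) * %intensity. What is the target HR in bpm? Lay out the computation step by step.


Heart rate reserve = 165 - 78 = 87
Intensity fraction = 77 / 100 = 0.77
THR = 78 + 87 * 0.77 = 144.99 bpm

144.99 bpm


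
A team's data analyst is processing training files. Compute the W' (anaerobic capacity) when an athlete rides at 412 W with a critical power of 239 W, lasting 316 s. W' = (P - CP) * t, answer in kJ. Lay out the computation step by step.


Above-CP power = 173 W
Duration = 316 s
W' = 173 * 316 = 54668 J
Convert: 54668 / 1000 = 54.668 kJ

54.668 kJ


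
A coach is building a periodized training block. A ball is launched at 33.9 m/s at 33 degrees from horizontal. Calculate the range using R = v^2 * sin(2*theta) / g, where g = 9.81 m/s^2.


sin(2 * 33) = sin(66) = 0.913545
v^2 = 33.9^2 = 1149.21
R = 1149.21 * 0.913545 / 9.81
= 107.019 m

107.019 m


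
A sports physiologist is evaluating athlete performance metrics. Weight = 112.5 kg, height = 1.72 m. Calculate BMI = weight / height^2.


height^2 = 1.72^2 = 2.9584
BMI = 112.5 / 2.9584 = 38.03 kg/m^2

38.03 kg/m^2


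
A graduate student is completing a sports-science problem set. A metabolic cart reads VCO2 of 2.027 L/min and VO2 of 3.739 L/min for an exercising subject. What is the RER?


RER = VCO2 / VO2 = 2.027 / 3.739 = 0.5421

0.5421


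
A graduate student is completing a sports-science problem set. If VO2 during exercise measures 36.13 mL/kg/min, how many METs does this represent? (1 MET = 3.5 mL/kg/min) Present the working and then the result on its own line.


METs = VO2 / 3.5 = 36.13 / 3.5 = 10.32

10.32 METs


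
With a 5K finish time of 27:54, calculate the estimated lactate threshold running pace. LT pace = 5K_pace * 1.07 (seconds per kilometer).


Race duration = 1674 s for 5 km
Average pace = 1674 / 5 = 334.8 s/km
LT pace = 334.8 * 1.07
= 358.24 s/km

358.24 s/km


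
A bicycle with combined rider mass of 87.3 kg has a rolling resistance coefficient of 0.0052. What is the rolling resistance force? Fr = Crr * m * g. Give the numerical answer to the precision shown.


Fr = 0.0052 * 87.3 * 9.81
= 0.45396 * 9.81
= 4.453 N

4.453 N


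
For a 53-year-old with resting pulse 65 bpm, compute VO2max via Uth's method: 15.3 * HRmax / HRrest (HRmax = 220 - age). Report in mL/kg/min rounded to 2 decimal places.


Step 1: HRmax = 220 - 53 = 167 bpm
Step 2: Ratio = 167 / 65 = 2.5692
Step 3: VO2max = 15.3 * 2.5692 = 39.31 mL/kg/min

39.31 mL/kg/min


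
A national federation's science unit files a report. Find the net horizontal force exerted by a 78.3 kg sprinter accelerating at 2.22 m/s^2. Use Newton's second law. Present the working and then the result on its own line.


Newton's second law: F = m * a
F = 78.3 * 2.22 = 173.83 N

173.83 N


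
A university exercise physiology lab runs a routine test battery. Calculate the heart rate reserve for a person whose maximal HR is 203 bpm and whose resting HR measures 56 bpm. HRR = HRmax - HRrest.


HRmax = 203 bpm
HRrest = 56 bpm
HRR = 203 - 56 = 147 bpm

147 bpm


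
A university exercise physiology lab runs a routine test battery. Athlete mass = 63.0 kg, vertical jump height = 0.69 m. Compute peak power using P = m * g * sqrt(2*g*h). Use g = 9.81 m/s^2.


sqrt(2 * 9.81 * 0.69) = sqrt(13.5378) = 3.679375 m/s
P = 63.0 * 9.81 * 3.679375
= 2273.96 W

2273.96 W


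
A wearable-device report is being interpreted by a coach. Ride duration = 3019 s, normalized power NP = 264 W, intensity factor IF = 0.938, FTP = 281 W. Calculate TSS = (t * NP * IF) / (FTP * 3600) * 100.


Numerator = 3019 * 264 * 0.938 = 747601.008
Denominator = 281 * 3600 = 1011600
TSS = 747601.008 / 1011600 * 100
= 73.9

73.9 TSS


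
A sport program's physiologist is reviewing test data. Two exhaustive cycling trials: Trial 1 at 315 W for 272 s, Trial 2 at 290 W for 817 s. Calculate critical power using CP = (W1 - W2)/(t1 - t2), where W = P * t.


W1 = 315 * 272 = 85680 J
W2 = 290 * 817 = 236930 J
CP = (85680 - 236930) / (272 - 817)
= -151250 / -545
= 277.52 W

277.52 W


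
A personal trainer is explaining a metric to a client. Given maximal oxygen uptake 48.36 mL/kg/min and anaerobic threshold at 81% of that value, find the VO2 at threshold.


Percentage as decimal = 0.81
VO2 at AT = 48.36 * 0.81 = 39.17 mL/kg/min

39.17 mL/kg/min


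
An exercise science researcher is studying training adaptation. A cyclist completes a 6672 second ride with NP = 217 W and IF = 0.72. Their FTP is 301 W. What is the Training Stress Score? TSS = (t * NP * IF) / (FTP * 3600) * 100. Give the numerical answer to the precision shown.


t * NP * IF = 6672 * 217 * 0.72 = 1042433.28
FTP * 3600 = 1083600
TSS = (1042433.28 / 1083600) * 100 = 96.2

96.2 TSS


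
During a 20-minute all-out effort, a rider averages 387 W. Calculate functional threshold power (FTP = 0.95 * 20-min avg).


FTP = 0.95 * 387
= 367.65 W

367.65 W


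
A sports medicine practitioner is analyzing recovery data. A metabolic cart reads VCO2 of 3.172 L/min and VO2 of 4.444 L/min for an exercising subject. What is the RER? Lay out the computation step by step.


RER = VCO2 / VO2 = 3.172 / 4.444 = 0.7138

0.7138


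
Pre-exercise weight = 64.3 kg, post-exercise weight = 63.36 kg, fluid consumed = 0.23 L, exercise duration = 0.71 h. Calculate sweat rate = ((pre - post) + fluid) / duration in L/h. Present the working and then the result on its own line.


Weight loss = 64.3 - 63.36 = 0.94 kg (approx L)
Total sweat = 0.94 + 0.23 = 1.17 L
Sweat rate = 1.17 / 0.71 = 1.648 L/h

1.648 L/h


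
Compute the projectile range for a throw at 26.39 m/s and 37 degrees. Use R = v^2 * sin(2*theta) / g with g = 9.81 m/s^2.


Two times the angle = 74 degrees
sin(74) = 0.961262
R = 696.4321 * 0.961262 / 9.81 = 68.242 m

68.242 m


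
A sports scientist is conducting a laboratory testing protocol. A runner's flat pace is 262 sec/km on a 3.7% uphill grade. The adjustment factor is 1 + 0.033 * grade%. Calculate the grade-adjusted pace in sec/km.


Factor = 1 + 0.033 * 3.7 = 1.1221
Adjusted pace = 262 * 1.1221
= 293.99 sec/km

293.99 s/km


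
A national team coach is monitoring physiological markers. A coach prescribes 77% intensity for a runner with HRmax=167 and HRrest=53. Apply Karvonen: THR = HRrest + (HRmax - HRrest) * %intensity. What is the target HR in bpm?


Heart rate reserve = 167 - 53 = 114
Intensity fraction = 77 / 100 = 0.77
THR = 53 + 114 * 0.77 = 140.78 bpm

140.78 bpm


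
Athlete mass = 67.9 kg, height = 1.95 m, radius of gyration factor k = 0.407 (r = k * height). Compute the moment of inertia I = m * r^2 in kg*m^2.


r = k * height = 0.407 * 1.95 = 0.79365 m
r^2 = 0.79365^2 = 0.62988
I = 67.9 * 0.62988 = 42.769 kg*m^2

42.769 kg*m^2


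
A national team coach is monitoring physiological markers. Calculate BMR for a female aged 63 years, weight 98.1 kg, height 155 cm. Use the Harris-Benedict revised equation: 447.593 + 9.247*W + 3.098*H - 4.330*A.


Substituting values:
W term = 9.247 * 98.1 = 907.1307
H term = 3.098 * 155 = 480.19
A term = 4.330 * 63 = 272.79
BMR = 1562.12 kcal/day

1562.12 kcal/day


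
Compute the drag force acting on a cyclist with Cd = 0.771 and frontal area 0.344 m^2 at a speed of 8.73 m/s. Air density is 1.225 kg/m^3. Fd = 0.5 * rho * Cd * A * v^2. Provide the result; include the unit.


Step 1: v^2 = 76.2129
Step 2: Fd = 0.5 * 1.225 * 0.771 * 0.344 * 76.2129
= 12.381 N

12.381 N


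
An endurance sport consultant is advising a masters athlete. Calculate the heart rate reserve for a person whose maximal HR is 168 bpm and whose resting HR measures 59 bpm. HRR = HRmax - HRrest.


HRmax = 168 bpm
HRrest = 59 bpm
HRR = 168 - 59 = 109 bpm

109 bpm


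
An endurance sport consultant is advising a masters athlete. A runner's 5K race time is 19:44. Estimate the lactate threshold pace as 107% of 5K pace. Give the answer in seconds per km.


Total race time = 19*60 + 44 = 1184 seconds
5K pace = 1184 / 5 = 236.8 sec/km
LT pace = 236.8 * 1.07 = 253.38 sec/km

253.38 s/km


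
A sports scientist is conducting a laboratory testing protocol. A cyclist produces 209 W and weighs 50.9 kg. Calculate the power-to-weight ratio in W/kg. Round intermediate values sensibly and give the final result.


P/W = power / mass
= 209 / 50.9
= 4.106 W/kg

4.106 W/kg


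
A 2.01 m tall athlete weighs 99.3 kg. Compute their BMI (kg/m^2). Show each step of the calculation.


height^2 = 4.0401 m^2
BMI = 99.3 / 4.0401 = 24.58 kg/m^2

24.58 kg/m^2


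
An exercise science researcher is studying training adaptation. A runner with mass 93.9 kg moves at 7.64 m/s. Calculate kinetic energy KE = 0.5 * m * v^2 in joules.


v^2 = 7.64^2 = 58.3696
KE = 0.5 * 93.9 * 58.3696
= 2740.45 J

2740.45 J


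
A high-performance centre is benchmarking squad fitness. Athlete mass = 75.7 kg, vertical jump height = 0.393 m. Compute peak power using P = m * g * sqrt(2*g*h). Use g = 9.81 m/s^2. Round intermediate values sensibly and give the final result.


sqrt(2 * 9.81 * 0.393) = sqrt(7.71066) = 2.776808 m/s
P = 75.7 * 9.81 * 2.776808
= 2062.1 W

2062.1 W


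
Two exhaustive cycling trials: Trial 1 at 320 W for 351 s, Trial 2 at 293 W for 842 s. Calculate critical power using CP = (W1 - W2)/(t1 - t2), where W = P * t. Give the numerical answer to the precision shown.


W1 = 320 * 351 = 112320 J
W2 = 293 * 842 = 246706 J
CP = (112320 - 246706) / (351 - 842)
= -134386 / -491
= 273.7 W

273.7 W


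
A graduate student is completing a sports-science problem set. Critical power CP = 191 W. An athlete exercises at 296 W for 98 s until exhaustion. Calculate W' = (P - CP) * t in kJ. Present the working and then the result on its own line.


P - CP = 296 - 191 = 105 W
W' = 105 * 98 = 10290 J
= 10290 / 1000 = 10.29 kJ

10.29 kJ


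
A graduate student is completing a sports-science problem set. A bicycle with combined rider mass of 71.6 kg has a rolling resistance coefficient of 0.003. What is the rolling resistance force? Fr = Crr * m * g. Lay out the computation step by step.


Fr = 0.003 * 71.6 * 9.81
= 0.2148 * 9.81
= 2.107 N

2.107 N


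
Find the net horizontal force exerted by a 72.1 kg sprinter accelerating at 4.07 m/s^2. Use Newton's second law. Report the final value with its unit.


Newton's second law: F = m * a
F = 72.1 * 4.07 = 293.45 N

293.45 N


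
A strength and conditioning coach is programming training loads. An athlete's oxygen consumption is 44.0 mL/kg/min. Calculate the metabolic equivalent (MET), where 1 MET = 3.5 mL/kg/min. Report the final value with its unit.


MET = VO2 / 3.5
= 44.0 / 3.5
= 12.57 METs

12.57 METs


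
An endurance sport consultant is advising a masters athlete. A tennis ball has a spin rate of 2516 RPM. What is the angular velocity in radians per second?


Convert RPM to rad/s: multiply by 2*pi and divide by 60
omega = 2516 * 2 * pi / 60
= 263.475 rad/s

263.475 rad/s


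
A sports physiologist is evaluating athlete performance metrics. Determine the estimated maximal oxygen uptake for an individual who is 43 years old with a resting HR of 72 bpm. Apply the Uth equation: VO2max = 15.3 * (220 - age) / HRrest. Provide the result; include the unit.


HRmax = 220 - 43 = 177
VO2max = 15.3 * (177 / 72)
= 15.3 * 2.4583
= 37.61 mL/kg/min

37.61 mL/kg/min


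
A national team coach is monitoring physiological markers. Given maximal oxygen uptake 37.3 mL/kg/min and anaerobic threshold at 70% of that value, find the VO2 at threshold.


Percentage as decimal = 0.7
VO2 at AT = 37.3 * 0.7 = 26.11 mL/kg/min

26.11 mL/kg/min


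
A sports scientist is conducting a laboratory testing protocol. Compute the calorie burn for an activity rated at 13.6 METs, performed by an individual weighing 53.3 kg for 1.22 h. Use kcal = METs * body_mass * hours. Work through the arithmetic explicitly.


Product of METs and mass = 13.6 * 53.3 = 724.88
Total kcal = 724.88 * 1.22 = 884.35 kcal

884.35 kcal


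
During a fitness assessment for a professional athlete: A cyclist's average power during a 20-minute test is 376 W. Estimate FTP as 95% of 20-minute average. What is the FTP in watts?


FTP = 20-min power * 0.95
= 376 * 0.95
= 357.2 W

357.2 W


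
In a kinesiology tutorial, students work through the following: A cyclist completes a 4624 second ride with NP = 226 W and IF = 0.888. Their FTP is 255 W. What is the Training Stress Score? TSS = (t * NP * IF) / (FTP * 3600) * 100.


t * NP * IF = 4624 * 226 * 0.888 = 927981.312
FTP * 3600 = 918000
TSS = (927981.312 / 918000) * 100 = 101.09

101.09 TSS


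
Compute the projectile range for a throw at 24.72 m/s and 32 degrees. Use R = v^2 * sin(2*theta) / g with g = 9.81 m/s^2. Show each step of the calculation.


Two times the angle = 64 degrees
sin(64) = 0.898794
R = 611.0784 * 0.898794 / 9.81 = 55.987 m

55.987 m


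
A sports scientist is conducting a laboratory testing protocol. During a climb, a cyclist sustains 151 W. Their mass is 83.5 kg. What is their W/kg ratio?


Power-to-weight = 151 W / 83.5 kg
= 1.808 W/kg

1.808 W/kg


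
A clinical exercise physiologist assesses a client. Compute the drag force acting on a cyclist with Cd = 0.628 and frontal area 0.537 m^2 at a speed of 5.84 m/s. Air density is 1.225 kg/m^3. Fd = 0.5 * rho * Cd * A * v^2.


Step 1: v^2 = 34.1056
Step 2: Fd = 0.5 * 1.225 * 0.628 * 0.537 * 34.1056
= 7.045 N

7.045 N


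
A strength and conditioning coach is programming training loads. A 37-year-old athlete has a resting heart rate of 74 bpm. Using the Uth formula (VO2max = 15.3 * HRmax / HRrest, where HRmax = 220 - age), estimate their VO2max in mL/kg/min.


HRmax = 220 - 37 = 183 bpm
Ratio = HRmax / HRrest = 183 / 74 = 2.473
VO2max = 15.3 * 2.473 = 37.84 mL/kg/min

37.84 mL/kg/min


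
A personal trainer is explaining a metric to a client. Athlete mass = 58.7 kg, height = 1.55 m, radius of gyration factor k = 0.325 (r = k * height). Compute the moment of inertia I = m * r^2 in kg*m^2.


r = k * height = 0.325 * 1.55 = 0.50375 m
r^2 = 0.50375^2 = 0.253764
I = 58.7 * 0.253764 = 14.896 kg*m^2

14.896 kg*m^2


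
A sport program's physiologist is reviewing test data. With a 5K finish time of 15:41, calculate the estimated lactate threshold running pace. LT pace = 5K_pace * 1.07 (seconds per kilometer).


Race duration = 941 s for 5 km
Average pace = 941 / 5 = 188.2 s/km
LT pace = 188.2 * 1.07
= 201.37 s/km

201.37 s/km


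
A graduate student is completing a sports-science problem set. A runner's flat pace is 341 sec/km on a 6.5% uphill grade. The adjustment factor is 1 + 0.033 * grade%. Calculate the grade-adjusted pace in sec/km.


Factor = 1 + 0.033 * 6.5 = 1.2145
Adjusted pace = 341 * 1.2145
= 414.14 sec/km

414.14 s/km


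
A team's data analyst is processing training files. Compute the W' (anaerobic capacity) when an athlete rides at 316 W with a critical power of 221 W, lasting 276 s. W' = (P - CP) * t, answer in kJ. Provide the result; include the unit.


Above-CP power = 95 W
Duration = 276 s
W' = 95 * 276 = 26220 J
Convert: 26220 / 1000 = 26.22 kJ

26.22 kJ


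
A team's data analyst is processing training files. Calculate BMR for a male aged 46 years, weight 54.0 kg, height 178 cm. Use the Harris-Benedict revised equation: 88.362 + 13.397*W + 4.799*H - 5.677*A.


Substituting values:
W term = 13.397 * 54.0 = 723.438
H term = 4.799 * 178 = 854.222
A term = 5.677 * 46 = 261.142
BMR = 1404.88 kcal/day

1404.88 kcal/day


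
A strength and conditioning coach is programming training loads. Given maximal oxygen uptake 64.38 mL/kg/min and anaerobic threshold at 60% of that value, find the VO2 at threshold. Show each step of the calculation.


Percentage as decimal = 0.6
VO2 at AT = 64.38 * 0.6 = 38.63 mL/kg/min

38.63 mL/kg/min


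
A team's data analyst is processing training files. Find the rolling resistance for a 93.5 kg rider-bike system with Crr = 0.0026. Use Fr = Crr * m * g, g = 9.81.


m * g = 93.5 * 9.81 = 917.235 N
Fr = 0.0026 * 917.235 = 2.385 N

2.385 N


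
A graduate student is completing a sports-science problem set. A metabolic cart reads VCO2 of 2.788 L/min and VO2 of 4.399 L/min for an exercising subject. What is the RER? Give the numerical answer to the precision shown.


RER = VCO2 / VO2 = 2.788 / 4.399 = 0.6338

0.6338


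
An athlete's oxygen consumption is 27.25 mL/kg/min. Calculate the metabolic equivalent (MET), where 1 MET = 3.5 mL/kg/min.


MET = VO2 / 3.5
= 27.25 / 3.5
= 7.79 METs

7.79 METs


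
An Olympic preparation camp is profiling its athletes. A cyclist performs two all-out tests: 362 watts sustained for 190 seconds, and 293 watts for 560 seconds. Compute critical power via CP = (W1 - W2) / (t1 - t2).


W1 = P1 * t1 = 362 * 190 = 68780 J
W2 = P2 * t2 = 293 * 560 = 164080 J
CP = (68780 - 164080) / (190 - 560)
= 257.57 W

257.57 W


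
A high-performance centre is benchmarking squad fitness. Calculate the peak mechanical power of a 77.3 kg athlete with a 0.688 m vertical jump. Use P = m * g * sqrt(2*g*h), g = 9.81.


First, sqrt(2gh) = sqrt(2 * 9.81 * 0.688)
= sqrt(13.49856) = 3.674039 m/s
Power = 77.3 * 9.81 * 3.674039 = 2786.07 W

2786.07 W


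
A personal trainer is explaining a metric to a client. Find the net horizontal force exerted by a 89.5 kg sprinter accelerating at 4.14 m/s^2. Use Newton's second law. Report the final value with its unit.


Newton's second law: F = m * a
F = 89.5 * 4.14 = 370.53 N

370.53 N


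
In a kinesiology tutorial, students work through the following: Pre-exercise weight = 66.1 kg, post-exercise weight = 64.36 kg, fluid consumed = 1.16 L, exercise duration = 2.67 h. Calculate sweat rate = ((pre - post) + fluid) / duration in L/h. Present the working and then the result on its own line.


Weight loss = 66.1 - 64.36 = 1.74 kg (approx L)
Total sweat = 1.74 + 1.16 = 2.9 L
Sweat rate = 2.9 / 2.67 = 1.086 L/h

1.086 L/h


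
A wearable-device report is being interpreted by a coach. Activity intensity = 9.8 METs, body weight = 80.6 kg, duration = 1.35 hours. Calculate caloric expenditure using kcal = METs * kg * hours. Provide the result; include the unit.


kcal = 9.8 * 80.6 * 1.35
= 789.88 * 1.35
= 1066.34 kcal

1066.34 kcal


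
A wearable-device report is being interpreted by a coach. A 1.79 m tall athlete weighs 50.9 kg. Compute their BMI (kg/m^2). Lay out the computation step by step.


height^2 = 3.2041 m^2
BMI = 50.9 / 3.2041 = 15.89 kg/m^2

15.89 kg/m^2


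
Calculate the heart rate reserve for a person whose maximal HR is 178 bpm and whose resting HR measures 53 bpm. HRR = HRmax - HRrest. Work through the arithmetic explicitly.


HRmax = 178 bpm
HRrest = 53 bpm
HRR = 178 - 53 = 125 bpm

125 bpm


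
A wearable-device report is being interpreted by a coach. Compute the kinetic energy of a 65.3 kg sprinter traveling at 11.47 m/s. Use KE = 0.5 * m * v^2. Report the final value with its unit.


Velocity squared = 131.5609
KE = 0.5 * 65.3 * 131.5609 = 4295.46 J

4295.46 J


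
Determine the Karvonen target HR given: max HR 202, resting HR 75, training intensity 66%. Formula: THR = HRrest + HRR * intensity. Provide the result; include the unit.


HRR = HRmax - HRrest = 202 - 75 = 127
THR = 75 + 127 * 0.66
= 158.82 bpm

158.82 bpm


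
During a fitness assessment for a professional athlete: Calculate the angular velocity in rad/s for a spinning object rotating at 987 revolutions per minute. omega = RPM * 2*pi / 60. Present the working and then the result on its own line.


omega = RPM * 2*pi / 60
= 987 * 6.28318531 / 60
= 103.358 rad/s

103.358 rad/s


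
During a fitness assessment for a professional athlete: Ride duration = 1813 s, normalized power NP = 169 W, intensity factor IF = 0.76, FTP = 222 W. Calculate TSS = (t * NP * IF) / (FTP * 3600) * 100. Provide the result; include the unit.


Numerator = 1813 * 169 * 0.76 = 232861.72
Denominator = 222 * 3600 = 799200
TSS = 232861.72 / 799200 * 100
= 29.14

29.14 TSS


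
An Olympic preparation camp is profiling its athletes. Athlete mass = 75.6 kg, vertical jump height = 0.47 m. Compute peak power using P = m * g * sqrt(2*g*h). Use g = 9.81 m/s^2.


sqrt(2 * 9.81 * 0.47) = sqrt(9.2214) = 3.036676 m/s
P = 75.6 * 9.81 * 3.036676
= 2252.11 W

2252.11 W


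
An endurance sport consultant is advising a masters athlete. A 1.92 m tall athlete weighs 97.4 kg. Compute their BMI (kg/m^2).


height^2 = 3.6864 m^2
BMI = 97.4 / 3.6864 = 26.42 kg/m^2

26.42 kg/m^2


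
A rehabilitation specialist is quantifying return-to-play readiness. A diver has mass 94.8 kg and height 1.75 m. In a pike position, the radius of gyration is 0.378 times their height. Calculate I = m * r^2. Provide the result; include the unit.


r = 0.378 * 1.75 = 0.6615 m
I = m * r^2 = 94.8 * 0.437582 = 41.483 kg*m^2

41.483 kg*m^2


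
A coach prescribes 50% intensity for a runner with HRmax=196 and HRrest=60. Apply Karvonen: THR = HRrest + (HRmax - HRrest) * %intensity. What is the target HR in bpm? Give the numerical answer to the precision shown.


Heart rate reserve = 196 - 60 = 136
Intensity fraction = 50 / 100 = 0.5
THR = 60 + 136 * 0.5 = 128.0 bpm

128.0 bpm


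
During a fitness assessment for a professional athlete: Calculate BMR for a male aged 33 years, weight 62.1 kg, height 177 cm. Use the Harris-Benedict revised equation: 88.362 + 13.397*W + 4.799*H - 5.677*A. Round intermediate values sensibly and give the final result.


Substituting values:
W term = 13.397 * 62.1 = 831.9537
H term = 4.799 * 177 = 849.423
A term = 5.677 * 33 = 187.341
BMR = 1582.4 kcal/day

1582.4 kcal/day


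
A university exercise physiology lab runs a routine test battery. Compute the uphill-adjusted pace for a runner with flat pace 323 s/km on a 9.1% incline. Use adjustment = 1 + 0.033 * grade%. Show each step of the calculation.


Adjustment factor = 1 + 0.033 * 9.1 = 1.3003
Grade-adjusted pace = 323 * 1.3003 = 420.0 s/km

420.0 s/km


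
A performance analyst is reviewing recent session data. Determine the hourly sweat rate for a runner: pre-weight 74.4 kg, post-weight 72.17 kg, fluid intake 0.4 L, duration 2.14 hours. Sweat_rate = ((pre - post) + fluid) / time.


Mass lost = 74.4 - 72.17 = 2.23 kg
Add fluid consumed: 2.23 + 0.4 = 2.63 L total sweat
Sweat rate = 2.63 / 2.14 = 1.229 L/h

1.229 L/h


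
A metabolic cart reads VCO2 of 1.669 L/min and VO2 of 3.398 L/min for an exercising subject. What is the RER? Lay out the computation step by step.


RER = VCO2 / VO2 = 1.669 / 3.398 = 0.4912

0.4912


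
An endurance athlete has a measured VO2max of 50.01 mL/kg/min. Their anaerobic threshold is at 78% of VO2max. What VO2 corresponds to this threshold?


Anaerobic threshold VO2 = VO2max * 78%
= 50.01 * 0.78
= 39.01 mL/kg/min

39.01 mL/kg/min


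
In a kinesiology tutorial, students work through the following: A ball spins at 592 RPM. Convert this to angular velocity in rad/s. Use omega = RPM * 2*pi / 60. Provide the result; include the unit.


omega = 592 * 2 * pi / 60
= 592 * 6.28318531 / 60
= 3719.646 / 60
= 61.994 rad/s

61.994 rad/s


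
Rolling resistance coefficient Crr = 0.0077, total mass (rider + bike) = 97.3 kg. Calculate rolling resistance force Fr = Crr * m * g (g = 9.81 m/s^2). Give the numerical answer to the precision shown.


Fr = Crr * m * g
= 0.0077 * 97.3 * 9.81
= 7.35 N

7.35 N


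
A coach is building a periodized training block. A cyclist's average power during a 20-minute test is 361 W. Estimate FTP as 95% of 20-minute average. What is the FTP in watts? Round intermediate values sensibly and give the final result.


FTP = 20-min power * 0.95
= 361 * 0.95
= 342.95 W

342.95 W
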